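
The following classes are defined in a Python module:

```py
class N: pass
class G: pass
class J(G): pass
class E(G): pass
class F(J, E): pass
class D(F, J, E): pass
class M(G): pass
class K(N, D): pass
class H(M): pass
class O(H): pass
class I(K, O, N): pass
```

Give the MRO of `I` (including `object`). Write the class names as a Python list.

L[I] = I + merge(L[K], L[O], L[N], [K O N])
  take K:  [K N D F J E G object] + [O H M G object] + [N object] + [K O N]
  take O:  [N D F J E G object] + [O H M G object] + [N object] + [O N]
  take N:  [N D F J E G object] + [H M G object] + [N object] + [N]
  take D:  [D F J E G object] + [H M G object] + [object]
  take F:  [F J E G object] + [H M G object] + [object]
  take J:  [J E G object] + [H M G object] + [object]
  take E:  [E G object] + [H M G object] + [object]
  take H:  [G object] + [H M G object] + [object]
  take M:  [G object] + [M G object] + [object]
  take G:  [G object] + [G object] + [object]
  take object:  [object] + [object] + [object]

[I, K, O, N, D, F, J, E, H, M, G, object]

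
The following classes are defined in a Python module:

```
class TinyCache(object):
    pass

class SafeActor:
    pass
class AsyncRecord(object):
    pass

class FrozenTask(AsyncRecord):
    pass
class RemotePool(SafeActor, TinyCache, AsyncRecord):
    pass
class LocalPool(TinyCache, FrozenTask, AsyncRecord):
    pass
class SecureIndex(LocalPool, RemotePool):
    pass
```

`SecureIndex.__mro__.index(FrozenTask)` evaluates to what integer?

5

L[SecureIndex] = SecureIndex + merge(L[LocalPool], L[RemotePool], [LocalPool RemotePool])
  take LocalPool:  [LocalPool TinyCache FrozenTask AsyncRecord object] + [RemotePool SafeActor TinyCache AsyncRecord object] + [LocalPool RemotePool]
  take RemotePool:  [TinyCache FrozenTask AsyncRecord object] + [RemotePool SafeActor TinyCache AsyncRecord object] + [RemotePool]
  take SafeActor:  [TinyCache FrozenTask AsyncRecord object] + [SafeActor TinyCache AsyncRecord object]
  take TinyCache:  [TinyCache FrozenTask AsyncRecord object] + [TinyCache AsyncRecord object]
  take FrozenTask:  [FrozenTask AsyncRecord object] + [AsyncRecord object]
  take AsyncRecord:  [AsyncRecord object] + [AsyncRecord object]
  take object:  [object] + [object]
MRO: SecureIndex LocalPool RemotePool SafeActor TinyCache FrozenTask AsyncRecord object
FrozenTask sits at index 5.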